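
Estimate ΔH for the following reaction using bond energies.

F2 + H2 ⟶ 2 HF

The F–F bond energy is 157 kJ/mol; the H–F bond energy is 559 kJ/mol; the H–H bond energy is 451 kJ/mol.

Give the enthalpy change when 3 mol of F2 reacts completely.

ΔH = −1530 kJ

Bonds broken (reactants):
  F–F: 1 × 157 = 157
  H–H: 1 × 451 = 451
  Σ(broken) = 608 kJ
Bonds formed (products):
  H–F: 2 × 559 = 1118
  Σ(formed) = 1118 kJ
ΔH = Σ(broken) − Σ(formed) = 608 − 1118 = −510 kJ
For 3× the reaction as written: 3 × (−510) = −1530 kJ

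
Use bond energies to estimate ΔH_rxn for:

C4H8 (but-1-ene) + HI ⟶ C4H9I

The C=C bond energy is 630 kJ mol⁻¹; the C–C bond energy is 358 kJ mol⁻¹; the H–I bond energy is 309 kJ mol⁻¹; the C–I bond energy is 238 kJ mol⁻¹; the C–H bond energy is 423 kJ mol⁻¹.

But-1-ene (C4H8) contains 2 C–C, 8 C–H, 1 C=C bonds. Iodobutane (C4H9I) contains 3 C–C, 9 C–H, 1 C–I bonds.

Bonds broken (reactants):
  C–C: 2 × 358 = 716
  C–H: 8 × 423 = 3384
  C=C: 1 × 630 = 630
  H–I: 1 × 309 = 309
  Σ(broken) = 5039 kJ
Bonds formed (products):
  C–C: 3 × 358 = 1074
  C–H: 9 × 423 = 3807
  C–I: 1 × 238 = 238
  Σ(formed) = 5119 kJ
ΔH = Σ(broken) − Σ(formed) = 5039 − 5119 = −80 kJ

ΔH ≈ −80 kJ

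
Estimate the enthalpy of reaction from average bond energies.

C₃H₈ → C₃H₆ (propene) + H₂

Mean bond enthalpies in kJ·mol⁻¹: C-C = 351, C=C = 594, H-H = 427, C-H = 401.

Bonds broken (reactants):
  C-C: 2 × 351 = 702
  C-H: 8 × 401 = 3208
  Σ(broken) = 3910 kJ
Bonds formed (products):
  C-C: 1 × 351 = 351
  C-H: 6 × 401 = 2406
  C=C: 1 × 594 = 594
  H-H: 1 × 427 = 427
  Σ(formed) = 3778 kJ
ΔH = Σ(broken) − Σ(formed) = 3910 − 3778 = +132 kJ

ΔH ≈ +132 kJ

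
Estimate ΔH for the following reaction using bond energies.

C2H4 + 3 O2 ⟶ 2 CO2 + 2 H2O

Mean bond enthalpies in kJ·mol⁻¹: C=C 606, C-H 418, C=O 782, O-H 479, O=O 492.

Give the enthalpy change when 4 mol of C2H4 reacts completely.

ΔH = −5160 kJ

Bonds broken (reactants):
  C-H: 4 × 418 = 1672
  C=C: 1 × 606 = 606
  O=O: 3 × 492 = 1476
  Σ(broken) = 3754 kJ
Bonds formed (products):
  C=O: 4 × 782 = 3128
  O-H: 4 × 479 = 1916
  Σ(formed) = 5044 kJ
ΔH = Σ(broken) − Σ(formed) = 3754 − 5044 = −1290 kJ
For 4× the reaction as written: 4 × (−1290) = −5160 kJ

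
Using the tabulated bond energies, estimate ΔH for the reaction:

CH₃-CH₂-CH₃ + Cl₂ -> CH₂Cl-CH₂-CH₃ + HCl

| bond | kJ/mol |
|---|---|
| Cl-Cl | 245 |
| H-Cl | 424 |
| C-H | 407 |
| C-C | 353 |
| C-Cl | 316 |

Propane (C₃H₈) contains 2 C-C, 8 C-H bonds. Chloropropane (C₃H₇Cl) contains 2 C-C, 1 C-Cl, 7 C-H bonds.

ΔH ≈ −88 kJ

Bonds broken (reactants):
  C-C: 2 × 353 = 706
  C-H: 8 × 407 = 3256
  Cl-Cl: 1 × 245 = 245
  Σ(broken) = 4207 kJ
Bonds formed (products):
  C-C: 2 × 353 = 706
  C-Cl: 1 × 316 = 316
  C-H: 7 × 407 = 2849
  H-Cl: 1 × 424 = 424
  Σ(formed) = 4295 kJ
ΔH = Σ(broken) − Σ(formed) = 4207 − 4295 = −88 kJ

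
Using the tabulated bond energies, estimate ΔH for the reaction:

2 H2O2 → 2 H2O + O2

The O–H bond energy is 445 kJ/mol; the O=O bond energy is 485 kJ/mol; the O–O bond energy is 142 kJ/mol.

ΔH ≈ −201 kJ

Bonds broken (reactants):
  O–H: 4 × 445 = 1780
  O–O: 2 × 142 = 284
  Σ(broken) = 2064 kJ
Bonds formed (products):
  O–H: 4 × 445 = 1780
  O=O: 1 × 485 = 485
  Σ(formed) = 2265 kJ
ΔH = Σ(broken) − Σ(formed) = 2064 − 2265 = −201 kJ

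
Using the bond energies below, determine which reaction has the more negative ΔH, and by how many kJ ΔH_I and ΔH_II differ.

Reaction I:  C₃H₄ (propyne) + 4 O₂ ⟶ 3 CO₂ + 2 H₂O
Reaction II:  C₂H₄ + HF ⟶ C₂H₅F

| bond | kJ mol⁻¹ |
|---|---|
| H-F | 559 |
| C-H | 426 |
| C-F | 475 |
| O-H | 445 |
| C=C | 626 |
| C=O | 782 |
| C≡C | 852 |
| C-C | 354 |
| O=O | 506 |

Reaction I, by 1468 kJ

Reaction I:
  Bonds broken (reactants):
    C≡C: 1 × 852 = 852
    C-C: 1 × 354 = 354
    C-H: 4 × 426 = 1704
    O=O: 4 × 506 = 2024
    Σ(broken) = 4934 kJ
  Bonds formed (products):
    C=O: 6 × 782 = 4692
    O-H: 4 × 445 = 1780
    Σ(formed) = 6472 kJ
  ΔH_I = 4934 − 6472 = −1538 kJ
Reaction II:
  Bonds broken (reactants):
    C-H: 4 × 426 = 1704
    C=C: 1 × 626 = 626
    H-F: 1 × 559 = 559
    Σ(broken) = 2889 kJ
  Bonds formed (products):
    C-C: 1 × 354 = 354
    C-F: 1 × 475 = 475
    C-H: 5 × 426 = 2130
    Σ(formed) = 2959 kJ
  ΔH_II = 2889 − 2959 = −70 kJ
ΔH_I − ΔH_II = −1468 kJ, so reaction I has the more negative ΔH; |ΔH_I − ΔH_II| = 1468 kJ.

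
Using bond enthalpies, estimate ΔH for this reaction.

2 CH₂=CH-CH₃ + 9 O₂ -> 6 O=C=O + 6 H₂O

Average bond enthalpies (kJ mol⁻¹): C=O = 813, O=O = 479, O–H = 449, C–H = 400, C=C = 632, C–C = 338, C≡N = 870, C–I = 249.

ΔH ≈ −4093 kJ

Bonds broken (reactants):
  C–C: 2 × 338 = 676
  C–H: 12 × 400 = 4800
  C=C: 2 × 632 = 1264
  O=O: 9 × 479 = 4311
  Σ(broken) = 11051 kJ
Bonds formed (products):
  C=O: 12 × 813 = 9756
  O–H: 12 × 449 = 5388
  Σ(formed) = 15144 kJ
ΔH = Σ(broken) − Σ(formed) = 11051 − 15144 = −4093 kJ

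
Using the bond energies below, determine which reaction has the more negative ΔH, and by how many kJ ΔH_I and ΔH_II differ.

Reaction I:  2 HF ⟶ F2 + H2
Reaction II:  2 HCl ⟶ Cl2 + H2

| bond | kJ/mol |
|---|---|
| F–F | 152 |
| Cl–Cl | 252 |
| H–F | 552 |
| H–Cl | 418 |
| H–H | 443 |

Reaction II, by 368 kJ

Reaction I:
  Bonds broken (reactants):
    H–F: 2 × 552 = 1104
    Σ(broken) = 1104 kJ
  Bonds formed (products):
    F–F: 1 × 152 = 152
    H–H: 1 × 443 = 443
    Σ(formed) = 595 kJ
  ΔH_I = 1104 − 595 = +509 kJ
Reaction II:
  Bonds broken (reactants):
    H–Cl: 2 × 418 = 836
    Σ(broken) = 836 kJ
  Bonds formed (products):
    Cl–Cl: 1 × 252 = 252
    H–H: 1 × 443 = 443
    Σ(formed) = 695 kJ
  ΔH_II = 836 − 695 = +141 kJ
ΔH_I − ΔH_II = +368 kJ, so reaction II has the more negative ΔH; |ΔH_I − ΔH_II| = 368 kJ.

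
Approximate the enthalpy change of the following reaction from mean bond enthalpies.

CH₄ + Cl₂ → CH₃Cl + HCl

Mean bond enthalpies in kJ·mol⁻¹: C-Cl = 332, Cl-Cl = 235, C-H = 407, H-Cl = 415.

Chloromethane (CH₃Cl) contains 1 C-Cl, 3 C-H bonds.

Bonds broken (reactants):
  C-H: 4 × 407 = 1628
  Cl-Cl: 1 × 235 = 235
  Σ(broken) = 1863 kJ
Bonds formed (products):
  C-Cl: 1 × 332 = 332
  C-H: 3 × 407 = 1221
  H-Cl: 1 × 415 = 415
  Σ(formed) = 1968 kJ
ΔH = Σ(broken) − Σ(formed) = 1863 − 1968 = −105 kJ

ΔH ≈ −105 kJ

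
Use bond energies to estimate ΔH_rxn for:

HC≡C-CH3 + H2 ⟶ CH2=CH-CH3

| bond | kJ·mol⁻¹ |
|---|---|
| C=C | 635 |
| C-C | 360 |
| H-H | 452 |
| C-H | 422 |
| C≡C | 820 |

Bonds broken (reactants):
  C≡C: 1 × 820 = 820
  C-C: 1 × 360 = 360
  C-H: 4 × 422 = 1688
  H-H: 1 × 452 = 452
  Σ(broken) = 3320 kJ
Bonds formed (products):
  C-C: 1 × 360 = 360
  C-H: 6 × 422 = 2532
  C=C: 1 × 635 = 635
  Σ(formed) = 3527 kJ
ΔH = Σ(broken) − Σ(formed) = 3320 − 3527 = −207 kJ

ΔH ≈ −207 kJ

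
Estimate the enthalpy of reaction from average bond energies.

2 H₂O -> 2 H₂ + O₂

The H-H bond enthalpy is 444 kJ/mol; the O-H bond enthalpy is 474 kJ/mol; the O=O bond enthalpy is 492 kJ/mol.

ΔH ≈ +516 kJ

Bonds broken (reactants):
  O-H: 4 × 474 = 1896
  Σ(broken) = 1896 kJ
Bonds formed (products):
  H-H: 2 × 444 = 888
  O=O: 1 × 492 = 492
  Σ(formed) = 1380 kJ
ΔH = Σ(broken) − Σ(formed) = 1896 − 1380 = +516 kJ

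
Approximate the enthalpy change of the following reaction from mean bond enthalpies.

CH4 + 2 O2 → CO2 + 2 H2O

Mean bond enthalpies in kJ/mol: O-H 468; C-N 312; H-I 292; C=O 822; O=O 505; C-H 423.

Bonds broken (reactants):
  C-H: 4 × 423 = 1692
  O=O: 2 × 505 = 1010
  Σ(broken) = 2702 kJ
Bonds formed (products):
  C=O: 2 × 822 = 1644
  O-H: 4 × 468 = 1872
  Σ(formed) = 3516 kJ
ΔH = Σ(broken) − Σ(formed) = 2702 − 3516 = −814 kJ

ΔH ≈ −814 kJ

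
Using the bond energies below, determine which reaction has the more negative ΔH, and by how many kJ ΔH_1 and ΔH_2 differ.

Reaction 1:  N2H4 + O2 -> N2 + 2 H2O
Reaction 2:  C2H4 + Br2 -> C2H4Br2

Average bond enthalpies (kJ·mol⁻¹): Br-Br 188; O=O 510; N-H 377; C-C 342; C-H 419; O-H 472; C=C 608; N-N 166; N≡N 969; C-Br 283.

Reaction 1:
  Bonds broken (reactants):
    N-H: 4 × 377 = 1508
    N-N: 1 × 166 = 166
    O=O: 1 × 510 = 510
    Σ(broken) = 2184 kJ
  Bonds formed (products):
    N≡N: 1 × 969 = 969
    O-H: 4 × 472 = 1888
    Σ(formed) = 2857 kJ
  ΔH_1 = 2184 − 2857 = −673 kJ
Reaction 2:
  Bonds broken (reactants):
    Br-Br: 1 × 188 = 188
    C-H: 4 × 419 = 1676
    C=C: 1 × 608 = 608
    Σ(broken) = 2472 kJ
  Bonds formed (products):
    C-Br: 2 × 283 = 566
    C-C: 1 × 342 = 342
    C-H: 4 × 419 = 1676
    Σ(formed) = 2584 kJ
  ΔH_2 = 2472 − 2584 = −112 kJ
ΔH_1 − ΔH_2 = −561 kJ, so reaction 1 has the more negative ΔH; |ΔH_1 − ΔH_2| = 561 kJ.

Reaction 1, by 561 kJ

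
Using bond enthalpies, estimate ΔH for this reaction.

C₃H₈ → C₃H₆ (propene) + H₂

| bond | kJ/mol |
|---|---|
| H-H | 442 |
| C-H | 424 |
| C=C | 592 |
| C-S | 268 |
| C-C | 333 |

ΔH ≈ +147 kJ

Bonds broken (reactants):
  C-C: 2 × 333 = 666
  C-H: 8 × 424 = 3392
  Σ(broken) = 4058 kJ
Bonds formed (products):
  C-C: 1 × 333 = 333
  C-H: 6 × 424 = 2544
  C=C: 1 × 592 = 592
  H-H: 1 × 442 = 442
  Σ(formed) = 3911 kJ
ΔH = Σ(broken) − Σ(formed) = 4058 − 3911 = +147 kJ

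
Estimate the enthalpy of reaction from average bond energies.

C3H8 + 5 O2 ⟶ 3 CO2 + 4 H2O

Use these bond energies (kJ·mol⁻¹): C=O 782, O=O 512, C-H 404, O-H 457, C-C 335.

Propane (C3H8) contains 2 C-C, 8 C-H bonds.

Bonds broken (reactants):
  C-C: 2 × 335 = 670
  C-H: 8 × 404 = 3232
  O=O: 5 × 512 = 2560
  Σ(broken) = 6462 kJ
Bonds formed (products):
  C=O: 6 × 782 = 4692
  O-H: 8 × 457 = 3656
  Σ(formed) = 8348 kJ
ΔH = Σ(broken) − Σ(formed) = 6462 − 8348 = −1886 kJ

ΔH ≈ −1886 kJ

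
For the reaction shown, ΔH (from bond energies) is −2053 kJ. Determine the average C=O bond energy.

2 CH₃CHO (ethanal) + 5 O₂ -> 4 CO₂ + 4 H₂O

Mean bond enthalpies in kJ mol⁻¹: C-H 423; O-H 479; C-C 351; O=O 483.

D(C=O) ≈ 787 kJ/mol

Let D be the C=O bond energy.
Σ(broken) = 2×351 + 8×423 + 2×D + 5×483 = 6501 + 2D
Σ(formed) = 8×D + 8×479 = 3832 + 8D
ΔH = Σ(broken) − Σ(formed) = (6501 + 2D) − (3832 + 8D) = +2669 − 6D
Setting this equal to −2053 kJ gives 6D = 4722, so D = 787 kJ/mol.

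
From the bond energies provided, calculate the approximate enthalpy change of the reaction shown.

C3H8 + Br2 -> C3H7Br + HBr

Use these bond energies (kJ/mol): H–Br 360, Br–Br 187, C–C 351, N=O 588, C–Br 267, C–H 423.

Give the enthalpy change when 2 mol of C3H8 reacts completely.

Bonds broken (reactants):
  Br–Br: 1 × 187 = 187
  C–C: 2 × 351 = 702
  C–H: 8 × 423 = 3384
  Σ(broken) = 4273 kJ
Bonds formed (products):
  C–Br: 1 × 267 = 267
  C–C: 2 × 351 = 702
  C–H: 7 × 423 = 2961
  H–Br: 1 × 360 = 360
  Σ(formed) = 4290 kJ
ΔH = Σ(broken) − Σ(formed) = 4273 − 4290 = −17 kJ
For 2× the reaction as written: 2 × (−17) = −34 kJ

ΔH = −34 kJ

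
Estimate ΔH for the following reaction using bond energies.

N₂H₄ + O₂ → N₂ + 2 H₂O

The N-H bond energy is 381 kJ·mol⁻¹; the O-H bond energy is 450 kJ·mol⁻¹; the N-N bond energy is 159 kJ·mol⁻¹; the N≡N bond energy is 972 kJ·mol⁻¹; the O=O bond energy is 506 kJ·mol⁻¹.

Bonds broken (reactants):
  N-H: 4 × 381 = 1524
  N-N: 1 × 159 = 159
  O=O: 1 × 506 = 506
  Σ(broken) = 2189 kJ
Bonds formed (products):
  N≡N: 1 × 972 = 972
  O-H: 4 × 450 = 1800
  Σ(formed) = 2772 kJ
ΔH = Σ(broken) − Σ(formed) = 2189 − 2772 = −583 kJ

ΔH ≈ −583 kJ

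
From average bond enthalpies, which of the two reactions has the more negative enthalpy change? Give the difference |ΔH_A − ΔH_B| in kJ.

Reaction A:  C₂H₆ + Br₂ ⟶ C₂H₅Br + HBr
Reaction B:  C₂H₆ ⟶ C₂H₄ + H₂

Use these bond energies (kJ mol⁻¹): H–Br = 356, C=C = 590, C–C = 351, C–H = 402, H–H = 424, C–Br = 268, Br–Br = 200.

Reaction A:
  Bonds broken (reactants):
    Br–Br: 1 × 200 = 200
    C–C: 1 × 351 = 351
    C–H: 6 × 402 = 2412
    Σ(broken) = 2963 kJ
  Bonds formed (products):
    C–Br: 1 × 268 = 268
    C–C: 1 × 351 = 351
    C–H: 5 × 402 = 2010
    H–Br: 1 × 356 = 356
    Σ(formed) = 2985 kJ
  ΔH_A = 2963 − 2985 = −22 kJ
Reaction B:
  Bonds broken (reactants):
    C–C: 1 × 351 = 351
    C–H: 6 × 402 = 2412
    Σ(broken) = 2763 kJ
  Bonds formed (products):
    C–H: 4 × 402 = 1608
    C=C: 1 × 590 = 590
    H–H: 1 × 424 = 424
    Σ(formed) = 2622 kJ
  ΔH_B = 2763 − 2622 = +141 kJ
ΔH_A − ΔH_B = −163 kJ, so reaction A has the more negative ΔH; |ΔH_A − ΔH_B| = 163 kJ.

Reaction A, by 163 kJ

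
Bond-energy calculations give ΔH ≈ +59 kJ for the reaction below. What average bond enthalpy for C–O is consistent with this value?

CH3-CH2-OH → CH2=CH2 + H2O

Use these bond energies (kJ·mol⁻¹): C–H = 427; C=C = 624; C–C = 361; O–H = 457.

Let D be the C–O bond energy.
Σ(broken) = 1×361 + 5×427 + 1×D + 1×457 = 2953 + D
Σ(formed) = 4×427 + 1×624 + 2×457 = 3246
ΔH = Σ(broken) − Σ(formed) = (2953 + D) − (3246) = −293 + D
Setting this equal to +59 kJ gives D = 352 kJ/mol.

D(C–O) ≈ 352 kJ/mol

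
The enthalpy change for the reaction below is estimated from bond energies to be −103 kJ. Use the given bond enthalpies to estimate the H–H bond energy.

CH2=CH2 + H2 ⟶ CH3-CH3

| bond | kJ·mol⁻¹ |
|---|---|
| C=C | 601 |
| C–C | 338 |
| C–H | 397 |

Let D be the H–H bond energy.
Σ(broken) = 4×397 + 1×601 + 1×D = 2189 + D
Σ(formed) = 1×338 + 6×397 = 2720
ΔH = Σ(broken) − Σ(formed) = (2189 + D) − (2720) = −531 + D
Setting this equal to −103 kJ gives D = 428 kJ/mol.

D(H–H) ≈ 428 kJ/mol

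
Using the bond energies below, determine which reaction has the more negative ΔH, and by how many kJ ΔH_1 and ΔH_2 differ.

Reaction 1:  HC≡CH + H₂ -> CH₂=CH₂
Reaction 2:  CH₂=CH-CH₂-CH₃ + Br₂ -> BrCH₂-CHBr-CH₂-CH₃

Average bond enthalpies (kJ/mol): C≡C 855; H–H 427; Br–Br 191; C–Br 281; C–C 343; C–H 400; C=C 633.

Reaction 1:
  Bonds broken (reactants):
    C≡C: 1 × 855 = 855
    C–H: 2 × 400 = 800
    H–H: 1 × 427 = 427
    Σ(broken) = 2082 kJ
  Bonds formed (products):
    C–H: 4 × 400 = 1600
    C=C: 1 × 633 = 633
    Σ(formed) = 2233 kJ
  ΔH_1 = 2082 − 2233 = −151 kJ
Reaction 2:
  Bonds broken (reactants):
    Br–Br: 1 × 191 = 191
    C–C: 2 × 343 = 686
    C–H: 8 × 400 = 3200
    C=C: 1 × 633 = 633
    Σ(broken) = 4710 kJ
  Bonds formed (products):
    C–Br: 2 × 281 = 562
    C–C: 3 × 343 = 1029
    C–H: 8 × 400 = 3200
    Σ(formed) = 4791 kJ
  ΔH_2 = 4710 − 4791 = −81 kJ
ΔH_1 − ΔH_2 = −70 kJ, so reaction 1 has the more negative ΔH; |ΔH_1 − ΔH_2| = 70 kJ.

Reaction 1, by 70 kJ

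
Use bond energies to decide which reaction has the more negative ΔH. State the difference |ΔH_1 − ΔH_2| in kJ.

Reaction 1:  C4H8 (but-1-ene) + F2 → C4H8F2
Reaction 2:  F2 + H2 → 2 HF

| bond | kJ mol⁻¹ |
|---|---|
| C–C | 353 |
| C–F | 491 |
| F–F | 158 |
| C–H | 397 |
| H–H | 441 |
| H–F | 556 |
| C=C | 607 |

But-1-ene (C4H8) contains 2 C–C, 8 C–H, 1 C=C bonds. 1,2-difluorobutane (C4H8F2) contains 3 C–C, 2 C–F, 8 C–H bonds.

Reaction 1:
  Bonds broken (reactants):
    C–C: 2 × 353 = 706
    C–H: 8 × 397 = 3176
    C=C: 1 × 607 = 607
    F–F: 1 × 158 = 158
    Σ(broken) = 4647 kJ
  Bonds formed (products):
    C–C: 3 × 353 = 1059
    C–F: 2 × 491 = 982
    C–H: 8 × 397 = 3176
    Σ(formed) = 5217 kJ
  ΔH_1 = 4647 − 5217 = −570 kJ
Reaction 2:
  Bonds broken (reactants):
    F–F: 1 × 158 = 158
    H–H: 1 × 441 = 441
    Σ(broken) = 599 kJ
  Bonds formed (products):
    H–F: 2 × 556 = 1112
    Σ(formed) = 1112 kJ
  ΔH_2 = 599 − 1112 = −513 kJ
ΔH_1 − ΔH_2 = −57 kJ, so reaction 1 has the more negative ΔH; |ΔH_1 − ΔH_2| = 57 kJ.

Reaction 1, by 57 kJ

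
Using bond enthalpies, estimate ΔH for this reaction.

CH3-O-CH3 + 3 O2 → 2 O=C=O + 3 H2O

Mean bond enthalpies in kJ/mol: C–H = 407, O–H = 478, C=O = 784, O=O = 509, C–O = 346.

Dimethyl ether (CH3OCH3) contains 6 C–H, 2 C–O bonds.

ΔH ≈ −1343 kJ

Bonds broken (reactants):
  C–H: 6 × 407 = 2442
  C–O: 2 × 346 = 692
  O=O: 3 × 509 = 1527
  Σ(broken) = 4661 kJ
Bonds formed (products):
  C=O: 4 × 784 = 3136
  O–H: 6 × 478 = 2868
  Σ(formed) = 6004 kJ
ΔH = Σ(broken) − Σ(formed) = 4661 − 6004 = −1343 kJ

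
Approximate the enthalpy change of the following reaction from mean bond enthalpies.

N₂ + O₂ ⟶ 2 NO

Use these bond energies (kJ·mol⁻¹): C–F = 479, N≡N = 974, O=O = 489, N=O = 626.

Bonds broken (reactants):
  N≡N: 1 × 974 = 974
  O=O: 1 × 489 = 489
  Σ(broken) = 1463 kJ
Bonds formed (products):
  N=O: 2 × 626 = 1252
  Σ(formed) = 1252 kJ
ΔH = Σ(broken) − Σ(formed) = 1463 − 1252 = +211 kJ

ΔH ≈ +211 kJ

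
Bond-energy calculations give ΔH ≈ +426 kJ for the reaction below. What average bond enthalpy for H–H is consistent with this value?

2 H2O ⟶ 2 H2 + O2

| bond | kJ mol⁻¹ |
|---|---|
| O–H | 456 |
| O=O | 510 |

D(H–H) ≈ 444 kJ/mol

Let D be the H–H bond energy.
Σ(broken) = 4×456 = 1824
Σ(formed) = 2×D + 1×510 = 510 + 2D
ΔH = Σ(broken) − Σ(formed) = (1824) − (510 + 2D) = +1314 − 2D
Setting this equal to +426 kJ gives 2D = 888, so D = 444 kJ/mol.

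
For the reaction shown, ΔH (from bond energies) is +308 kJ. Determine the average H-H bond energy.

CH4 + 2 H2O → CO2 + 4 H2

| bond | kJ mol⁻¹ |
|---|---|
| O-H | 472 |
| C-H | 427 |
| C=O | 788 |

D(H-H) ≈ 428 kJ/mol

Let D be the H-H bond energy.
Σ(broken) = 4×427 + 4×472 = 3596
Σ(formed) = 2×788 + 4×D = 1576 + 4D
ΔH = Σ(broken) − Σ(formed) = (3596) − (1576 + 4D) = +2020 − 4D
Setting this equal to +308 kJ gives 4D = 1712, so D = 428 kJ/mol.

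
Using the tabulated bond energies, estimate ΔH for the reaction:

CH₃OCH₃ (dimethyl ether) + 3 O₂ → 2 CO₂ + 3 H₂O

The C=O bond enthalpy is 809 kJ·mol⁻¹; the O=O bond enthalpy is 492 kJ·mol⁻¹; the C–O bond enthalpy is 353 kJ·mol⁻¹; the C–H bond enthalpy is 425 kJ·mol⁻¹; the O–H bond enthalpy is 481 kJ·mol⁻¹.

ΔH ≈ −1390 kJ

Bonds broken (reactants):
  C–H: 6 × 425 = 2550
  C–O: 2 × 353 = 706
  O=O: 3 × 492 = 1476
  Σ(broken) = 4732 kJ
Bonds formed (products):
  C=O: 4 × 809 = 3236
  O–H: 6 × 481 = 2886
  Σ(formed) = 6122 kJ
ΔH = Σ(broken) − Σ(formed) = 4732 − 6122 = −1390 kJ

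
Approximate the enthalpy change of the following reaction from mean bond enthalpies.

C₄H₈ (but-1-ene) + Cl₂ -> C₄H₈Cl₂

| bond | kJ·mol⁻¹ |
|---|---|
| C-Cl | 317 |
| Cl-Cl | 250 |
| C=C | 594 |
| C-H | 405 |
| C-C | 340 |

ΔH ≈ −130 kJ

Bonds broken (reactants):
  C-C: 2 × 340 = 680
  C-H: 8 × 405 = 3240
  C=C: 1 × 594 = 594
  Cl-Cl: 1 × 250 = 250
  Σ(broken) = 4764 kJ
Bonds formed (products):
  C-C: 3 × 340 = 1020
  C-Cl: 2 × 317 = 634
  C-H: 8 × 405 = 3240
  Σ(formed) = 4894 kJ
ΔH = Σ(broken) − Σ(formed) = 4764 − 4894 = −130 kJ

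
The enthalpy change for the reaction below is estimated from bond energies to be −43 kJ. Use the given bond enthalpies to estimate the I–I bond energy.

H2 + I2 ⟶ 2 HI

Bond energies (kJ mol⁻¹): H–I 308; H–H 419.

Let D be the I–I bond energy.
Σ(broken) = 1×419 + 1×D = 419 + D
Σ(formed) = 2×308 = 616
ΔH = Σ(broken) − Σ(formed) = (419 + D) − (616) = −197 + D
Setting this equal to −43 kJ gives D = 154 kJ/mol.

D(I–I) ≈ 154 kJ/mol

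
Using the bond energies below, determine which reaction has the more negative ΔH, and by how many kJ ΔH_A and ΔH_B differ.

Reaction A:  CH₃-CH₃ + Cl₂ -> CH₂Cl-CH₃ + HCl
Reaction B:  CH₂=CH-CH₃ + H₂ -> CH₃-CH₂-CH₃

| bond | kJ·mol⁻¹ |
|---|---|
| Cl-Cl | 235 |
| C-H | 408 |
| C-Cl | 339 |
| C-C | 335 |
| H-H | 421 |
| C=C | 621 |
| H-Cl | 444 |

Reaction A, by 31 kJ

Reaction A:
  Bonds broken (reactants):
    C-C: 1 × 335 = 335
    C-H: 6 × 408 = 2448
    Cl-Cl: 1 × 235 = 235
    Σ(broken) = 3018 kJ
  Bonds formed (products):
    C-C: 1 × 335 = 335
    C-Cl: 1 × 339 = 339
    C-H: 5 × 408 = 2040
    H-Cl: 1 × 444 = 444
    Σ(formed) = 3158 kJ
  ΔH_A = 3018 − 3158 = −140 kJ
Reaction B:
  Bonds broken (reactants):
    C-C: 1 × 335 = 335
    C-H: 6 × 408 = 2448
    C=C: 1 × 621 = 621
    H-H: 1 × 421 = 421
    Σ(broken) = 3825 kJ
  Bonds formed (products):
    C-C: 2 × 335 = 670
    C-H: 8 × 408 = 3264
    Σ(formed) = 3934 kJ
  ΔH_B = 3825 − 3934 = −109 kJ
ΔH_A − ΔH_B = −31 kJ, so reaction A has the more negative ΔH; |ΔH_A − ΔH_B| = 31 kJ.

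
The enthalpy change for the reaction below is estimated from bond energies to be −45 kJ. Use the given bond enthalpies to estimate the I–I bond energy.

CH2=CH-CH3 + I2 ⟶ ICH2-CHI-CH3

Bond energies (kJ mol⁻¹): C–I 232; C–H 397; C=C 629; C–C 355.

D(I–I) ≈ 145 kJ/mol

Let D be the I–I bond energy.
Σ(broken) = 1×355 + 6×397 + 1×629 + 1×D = 3366 + D
Σ(formed) = 2×355 + 6×397 + 2×232 = 3556
ΔH = Σ(broken) − Σ(formed) = (3366 + D) − (3556) = −190 + D
Setting this equal to −45 kJ gives D = 145 kJ/mol.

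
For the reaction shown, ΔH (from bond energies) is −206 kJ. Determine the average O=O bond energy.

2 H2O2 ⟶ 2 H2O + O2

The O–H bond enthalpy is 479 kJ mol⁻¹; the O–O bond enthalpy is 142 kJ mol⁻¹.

D(O=O) ≈ 490 kJ/mol

Let D be the O=O bond energy.
Σ(broken) = 4×479 + 2×142 = 2200
Σ(formed) = 4×479 + 1×D = 1916 + D
ΔH = Σ(broken) − Σ(formed) = (2200) − (1916 + D) = +284 − D
Setting this equal to −206 kJ gives D = 490 kJ/mol.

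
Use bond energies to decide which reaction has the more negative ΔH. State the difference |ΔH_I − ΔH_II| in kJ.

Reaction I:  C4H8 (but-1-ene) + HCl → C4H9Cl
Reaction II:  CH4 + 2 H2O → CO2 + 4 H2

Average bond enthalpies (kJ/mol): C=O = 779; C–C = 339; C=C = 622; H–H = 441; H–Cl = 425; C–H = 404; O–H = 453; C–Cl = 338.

Reaction I:
  Bonds broken (reactants):
    C–C: 2 × 339 = 678
    C–H: 8 × 404 = 3232
    C=C: 1 × 622 = 622
    H–Cl: 1 × 425 = 425
    Σ(broken) = 4957 kJ
  Bonds formed (products):
    C–C: 3 × 339 = 1017
    C–Cl: 1 × 338 = 338
    C–H: 9 × 404 = 3636
    Σ(formed) = 4991 kJ
  ΔH_I = 4957 − 4991 = −34 kJ
Reaction II:
  Bonds broken (reactants):
    C–H: 4 × 404 = 1616
    O–H: 4 × 453 = 1812
    Σ(broken) = 3428 kJ
  Bonds formed (products):
    C=O: 2 × 779 = 1558
    H–H: 4 × 441 = 1764
    Σ(formed) = 3322 kJ
  ΔH_II = 3428 − 3322 = +106 kJ
ΔH_I − ΔH_II = −140 kJ, so reaction I has the more negative ΔH; |ΔH_I − ΔH_II| = 140 kJ.

Reaction I, by 140 kJ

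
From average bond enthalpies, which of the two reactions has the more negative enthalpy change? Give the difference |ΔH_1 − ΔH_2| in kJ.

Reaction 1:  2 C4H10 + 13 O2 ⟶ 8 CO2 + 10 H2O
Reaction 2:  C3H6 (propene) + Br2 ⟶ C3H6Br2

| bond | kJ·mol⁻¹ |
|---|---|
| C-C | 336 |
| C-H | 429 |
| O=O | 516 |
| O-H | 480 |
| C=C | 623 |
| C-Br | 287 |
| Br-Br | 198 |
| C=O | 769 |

Reaction 1:
  Bonds broken (reactants):
    C-C: 6 × 336 = 2016
    C-H: 20 × 429 = 8580
    O=O: 13 × 516 = 6708
    Σ(broken) = 17304 kJ
  Bonds formed (products):
    C=O: 16 × 769 = 12304
    O-H: 20 × 480 = 9600
    Σ(formed) = 21904 kJ
  ΔH_1 = 17304 − 21904 = −4600 kJ
Reaction 2:
  Bonds broken (reactants):
    Br-Br: 1 × 198 = 198
    C-C: 1 × 336 = 336
    C-H: 6 × 429 = 2574
    C=C: 1 × 623 = 623
    Σ(broken) = 3731 kJ
  Bonds formed (products):
    C-Br: 2 × 287 = 574
    C-C: 2 × 336 = 672
    C-H: 6 × 429 = 2574
    Σ(formed) = 3820 kJ
  ΔH_2 = 3731 − 3820 = −89 kJ
ΔH_1 − ΔH_2 = −4511 kJ, so reaction 1 has the more negative ΔH; |ΔH_1 − ΔH_2| = 4511 kJ.

Reaction 1, by 4511 kJ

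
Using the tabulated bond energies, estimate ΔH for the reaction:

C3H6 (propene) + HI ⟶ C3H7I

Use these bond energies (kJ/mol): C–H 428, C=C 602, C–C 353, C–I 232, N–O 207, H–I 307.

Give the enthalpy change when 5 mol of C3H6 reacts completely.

Bonds broken (reactants):
  C–C: 1 × 353 = 353
  C–H: 6 × 428 = 2568
  C=C: 1 × 602 = 602
  H–I: 1 × 307 = 307
  Σ(broken) = 3830 kJ
Bonds formed (products):
  C–C: 2 × 353 = 706
  C–H: 7 × 428 = 2996
  C–I: 1 × 232 = 232
  Σ(formed) = 3934 kJ
ΔH = Σ(broken) − Σ(formed) = 3830 − 3934 = −104 kJ
For 5× the reaction as written: 5 × (−104) = −520 kJ

ΔH = −520 kJ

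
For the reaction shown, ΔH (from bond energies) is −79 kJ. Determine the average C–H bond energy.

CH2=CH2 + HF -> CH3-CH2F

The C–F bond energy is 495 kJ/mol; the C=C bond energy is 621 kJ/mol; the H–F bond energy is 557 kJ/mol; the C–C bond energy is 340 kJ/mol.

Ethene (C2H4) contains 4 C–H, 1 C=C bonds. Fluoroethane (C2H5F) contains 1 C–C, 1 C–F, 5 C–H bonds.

D(C–H) ≈ 422 kJ/mol

Let D be the C–H bond energy.
Σ(broken) = 4×D + 1×621 + 1×557 = 1178 + 4D
Σ(formed) = 1×340 + 1×495 + 5×D = 835 + 5D
ΔH = Σ(broken) − Σ(formed) = (1178 + 4D) − (835 + 5D) = +343 − D
Setting this equal to −79 kJ gives D = 422 kJ/mol.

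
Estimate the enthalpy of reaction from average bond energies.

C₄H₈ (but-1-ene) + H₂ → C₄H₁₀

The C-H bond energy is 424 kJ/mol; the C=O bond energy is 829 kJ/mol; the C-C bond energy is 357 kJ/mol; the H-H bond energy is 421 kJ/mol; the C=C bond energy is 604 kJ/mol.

Bonds broken (reactants):
  C-C: 2 × 357 = 714
  C-H: 8 × 424 = 3392
  C=C: 1 × 604 = 604
  H-H: 1 × 421 = 421
  Σ(broken) = 5131 kJ
Bonds formed (products):
  C-C: 3 × 357 = 1071
  C-H: 10 × 424 = 4240
  Σ(formed) = 5311 kJ
ΔH = Σ(broken) − Σ(formed) = 5131 − 5311 = −180 kJ

ΔH ≈ −180 kJ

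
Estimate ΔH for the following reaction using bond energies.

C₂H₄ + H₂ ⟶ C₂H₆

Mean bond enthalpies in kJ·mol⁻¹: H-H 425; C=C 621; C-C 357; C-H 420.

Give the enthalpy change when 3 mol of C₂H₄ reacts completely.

Bonds broken (reactants):
  C-H: 4 × 420 = 1680
  C=C: 1 × 621 = 621
  H-H: 1 × 425 = 425
  Σ(broken) = 2726 kJ
Bonds formed (products):
  C-C: 1 × 357 = 357
  C-H: 6 × 420 = 2520
  Σ(formed) = 2877 kJ
ΔH = Σ(broken) − Σ(formed) = 2726 − 2877 = −151 kJ
For 3× the reaction as written: 3 × (−151) = −453 kJ

ΔH = −453 kJ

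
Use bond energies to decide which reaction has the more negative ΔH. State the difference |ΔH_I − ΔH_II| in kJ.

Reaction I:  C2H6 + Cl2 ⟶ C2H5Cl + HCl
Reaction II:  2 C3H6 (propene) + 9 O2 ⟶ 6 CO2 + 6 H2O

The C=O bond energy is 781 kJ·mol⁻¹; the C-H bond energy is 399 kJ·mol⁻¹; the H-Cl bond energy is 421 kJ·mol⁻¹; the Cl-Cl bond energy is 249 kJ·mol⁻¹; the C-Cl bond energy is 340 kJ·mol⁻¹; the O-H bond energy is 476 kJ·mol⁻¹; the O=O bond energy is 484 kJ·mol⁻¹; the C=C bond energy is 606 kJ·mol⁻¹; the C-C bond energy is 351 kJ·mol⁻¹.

Reaction II, by 3913 kJ

Reaction I:
  Bonds broken (reactants):
    C-C: 1 × 351 = 351
    C-H: 6 × 399 = 2394
    Cl-Cl: 1 × 249 = 249
    Σ(broken) = 2994 kJ
  Bonds formed (products):
    C-C: 1 × 351 = 351
    C-Cl: 1 × 340 = 340
    C-H: 5 × 399 = 1995
    H-Cl: 1 × 421 = 421
    Σ(formed) = 3107 kJ
  ΔH_I = 2994 − 3107 = −113 kJ
Reaction II:
  Bonds broken (reactants):
    C-C: 2 × 351 = 702
    C-H: 12 × 399 = 4788
    C=C: 2 × 606 = 1212
    O=O: 9 × 484 = 4356
    Σ(broken) = 11058 kJ
  Bonds formed (products):
    C=O: 12 × 781 = 9372
    O-H: 12 × 476 = 5712
    Σ(formed) = 15084 kJ
  ΔH_II = 11058 − 15084 = −4026 kJ
ΔH_I − ΔH_II = +3913 kJ, so reaction II has the more negative ΔH; |ΔH_I − ΔH_II| = 3913 kJ.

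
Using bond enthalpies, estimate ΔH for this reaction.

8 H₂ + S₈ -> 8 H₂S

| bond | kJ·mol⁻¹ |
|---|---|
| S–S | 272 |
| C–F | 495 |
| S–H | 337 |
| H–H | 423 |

Bonds broken (reactants):
  H–H: 8 × 423 = 3384
  S–S: 8 × 272 = 2176
  Σ(broken) = 5560 kJ
Bonds formed (products):
  S–H: 16 × 337 = 5392
  Σ(formed) = 5392 kJ
ΔH = Σ(broken) − Σ(formed) = 5560 − 5392 = +168 kJ

ΔH ≈ +168 kJ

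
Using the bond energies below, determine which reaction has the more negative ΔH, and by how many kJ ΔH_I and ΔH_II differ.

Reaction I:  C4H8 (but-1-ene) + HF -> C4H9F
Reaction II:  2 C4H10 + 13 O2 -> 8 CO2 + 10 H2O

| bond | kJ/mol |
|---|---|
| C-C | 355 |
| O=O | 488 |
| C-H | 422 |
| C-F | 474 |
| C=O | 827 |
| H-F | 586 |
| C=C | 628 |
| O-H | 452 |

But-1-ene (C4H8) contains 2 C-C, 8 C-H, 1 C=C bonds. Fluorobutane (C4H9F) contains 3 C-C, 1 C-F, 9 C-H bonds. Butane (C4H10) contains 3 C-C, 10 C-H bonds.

Reaction I:
  Bonds broken (reactants):
    C-C: 2 × 355 = 710
    C-H: 8 × 422 = 3376
    C=C: 1 × 628 = 628
    H-F: 1 × 586 = 586
    Σ(broken) = 5300 kJ
  Bonds formed (products):
    C-C: 3 × 355 = 1065
    C-F: 1 × 474 = 474
    C-H: 9 × 422 = 3798
    Σ(formed) = 5337 kJ
  ΔH_I = 5300 − 5337 = −37 kJ
Reaction II:
  Bonds broken (reactants):
    C-C: 6 × 355 = 2130
    C-H: 20 × 422 = 8440
    O=O: 13 × 488 = 6344
    Σ(broken) = 16914 kJ
  Bonds formed (products):
    C=O: 16 × 827 = 13232
    O-H: 20 × 452 = 9040
    Σ(formed) = 22272 kJ
  ΔH_II = 16914 − 22272 = −5358 kJ
ΔH_I − ΔH_II = +5321 kJ, so reaction II has the more negative ΔH; |ΔH_I − ΔH_II| = 5321 kJ.

Reaction II, by 5321 kJ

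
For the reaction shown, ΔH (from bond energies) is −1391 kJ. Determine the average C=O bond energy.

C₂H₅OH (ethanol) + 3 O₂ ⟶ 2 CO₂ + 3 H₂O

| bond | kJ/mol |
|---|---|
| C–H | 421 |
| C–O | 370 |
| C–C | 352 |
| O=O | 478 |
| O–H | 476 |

D(C=O) ≈ 818 kJ/mol

Let D be the C=O bond energy.
Σ(broken) = 1×352 + 5×421 + 1×370 + 1×476 + 3×478 = 4737
Σ(formed) = 4×D + 6×476 = 2856 + 4D
ΔH = Σ(broken) − Σ(formed) = (4737) − (2856 + 4D) = +1881 − 4D
Setting this equal to −1391 kJ gives 4D = 3272, so D = 818 kJ/mol.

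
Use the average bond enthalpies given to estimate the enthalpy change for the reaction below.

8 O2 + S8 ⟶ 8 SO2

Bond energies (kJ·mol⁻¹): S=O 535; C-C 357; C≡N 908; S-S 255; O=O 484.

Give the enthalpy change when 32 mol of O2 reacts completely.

Bonds broken (reactants):
  O=O: 8 × 484 = 3872
  S-S: 8 × 255 = 2040
  Σ(broken) = 5912 kJ
Bonds formed (products):
  S=O: 16 × 535 = 8560
  Σ(formed) = 8560 kJ
ΔH = Σ(broken) − Σ(formed) = 5912 − 8560 = −2648 kJ
For 4× the reaction as written: 4 × (−2648) = −10592 kJ

ΔH = −10592 kJ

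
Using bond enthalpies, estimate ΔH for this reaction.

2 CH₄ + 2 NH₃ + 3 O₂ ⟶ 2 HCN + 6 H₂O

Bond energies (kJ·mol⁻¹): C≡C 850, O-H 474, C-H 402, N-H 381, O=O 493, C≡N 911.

ΔH ≈ −1333 kJ

Bonds broken (reactants):
  C-H: 8 × 402 = 3216
  N-H: 6 × 381 = 2286
  O=O: 3 × 493 = 1479
  Σ(broken) = 6981 kJ
Bonds formed (products):
  C≡N: 2 × 911 = 1822
  C-H: 2 × 402 = 804
  O-H: 12 × 474 = 5688
  Σ(formed) = 8314 kJ
ΔH = Σ(broken) − Σ(formed) = 6981 − 8314 = −1333 kJ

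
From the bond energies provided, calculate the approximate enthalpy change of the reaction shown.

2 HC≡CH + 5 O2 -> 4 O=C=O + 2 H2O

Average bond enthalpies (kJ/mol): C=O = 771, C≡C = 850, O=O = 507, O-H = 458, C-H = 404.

ΔH ≈ −2149 kJ

Bonds broken (reactants):
  C≡C: 2 × 850 = 1700
  C-H: 4 × 404 = 1616
  O=O: 5 × 507 = 2535
  Σ(broken) = 5851 kJ
Bonds formed (products):
  C=O: 8 × 771 = 6168
  O-H: 4 × 458 = 1832
  Σ(formed) = 8000 kJ
ΔH = Σ(broken) − Σ(formed) = 5851 − 8000 = −2149 kJ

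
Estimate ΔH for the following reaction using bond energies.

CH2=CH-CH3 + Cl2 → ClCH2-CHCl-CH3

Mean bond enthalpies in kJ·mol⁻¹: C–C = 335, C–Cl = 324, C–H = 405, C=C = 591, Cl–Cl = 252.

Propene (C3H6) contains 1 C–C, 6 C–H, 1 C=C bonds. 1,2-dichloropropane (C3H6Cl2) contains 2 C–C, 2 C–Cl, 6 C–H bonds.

Bonds broken (reactants):
  C–C: 1 × 335 = 335
  C–H: 6 × 405 = 2430
  C=C: 1 × 591 = 591
  Cl–Cl: 1 × 252 = 252
  Σ(broken) = 3608 kJ
Bonds formed (products):
  C–C: 2 × 335 = 670
  C–Cl: 2 × 324 = 648
  C–H: 6 × 405 = 2430
  Σ(formed) = 3748 kJ
ΔH = Σ(broken) − Σ(formed) = 3608 − 3748 = −140 kJ

ΔH ≈ −140 kJ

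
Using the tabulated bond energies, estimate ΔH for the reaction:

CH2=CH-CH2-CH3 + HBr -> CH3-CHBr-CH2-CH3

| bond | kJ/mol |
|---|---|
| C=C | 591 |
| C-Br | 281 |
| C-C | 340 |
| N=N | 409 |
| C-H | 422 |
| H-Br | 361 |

Bonds broken (reactants):
  C-C: 2 × 340 = 680
  C-H: 8 × 422 = 3376
  C=C: 1 × 591 = 591
  H-Br: 1 × 361 = 361
  Σ(broken) = 5008 kJ
Bonds formed (products):
  C-Br: 1 × 281 = 281
  C-C: 3 × 340 = 1020
  C-H: 9 × 422 = 3798
  Σ(formed) = 5099 kJ
ΔH = Σ(broken) − Σ(formed) = 5008 − 5099 = −91 kJ

ΔH ≈ −91 kJ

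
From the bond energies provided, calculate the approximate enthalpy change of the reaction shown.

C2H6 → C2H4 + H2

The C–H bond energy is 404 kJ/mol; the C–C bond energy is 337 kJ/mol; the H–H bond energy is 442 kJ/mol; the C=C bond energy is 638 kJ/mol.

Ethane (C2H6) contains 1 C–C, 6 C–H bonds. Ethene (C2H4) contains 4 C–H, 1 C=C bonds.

Bonds broken (reactants):
  C–C: 1 × 337 = 337
  C–H: 6 × 404 = 2424
  Σ(broken) = 2761 kJ
Bonds formed (products):
  C–H: 4 × 404 = 1616
  C=C: 1 × 638 = 638
  H–H: 1 × 442 = 442
  Σ(formed) = 2696 kJ
ΔH = Σ(broken) − Σ(formed) = 2761 − 2696 = +65 kJ

ΔH ≈ +65 kJ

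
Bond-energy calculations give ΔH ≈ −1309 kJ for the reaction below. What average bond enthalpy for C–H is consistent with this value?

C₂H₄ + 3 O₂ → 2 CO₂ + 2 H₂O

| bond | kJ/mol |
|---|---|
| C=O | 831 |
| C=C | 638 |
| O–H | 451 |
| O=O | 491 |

D(C–H) ≈ 427 kJ/mol

Let D be the C–H bond energy.
Σ(broken) = 4×D + 1×638 + 3×491 = 2111 + 4D
Σ(formed) = 4×831 + 4×451 = 5128
ΔH = Σ(broken) − Σ(formed) = (2111 + 4D) − (5128) = −3017 + 4D
Setting this equal to −1309 kJ gives 4D = 1708, so D = 427 kJ/mol.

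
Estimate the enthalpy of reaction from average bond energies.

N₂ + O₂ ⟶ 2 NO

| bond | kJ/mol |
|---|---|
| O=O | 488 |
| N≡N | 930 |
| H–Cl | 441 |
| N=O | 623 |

ΔH ≈ +172 kJ

Bonds broken (reactants):
  N≡N: 1 × 930 = 930
  O=O: 1 × 488 = 488
  Σ(broken) = 1418 kJ
Bonds formed (products):
  N=O: 2 × 623 = 1246
  Σ(formed) = 1246 kJ
ΔH = Σ(broken) − Σ(formed) = 1418 − 1246 = +172 kJ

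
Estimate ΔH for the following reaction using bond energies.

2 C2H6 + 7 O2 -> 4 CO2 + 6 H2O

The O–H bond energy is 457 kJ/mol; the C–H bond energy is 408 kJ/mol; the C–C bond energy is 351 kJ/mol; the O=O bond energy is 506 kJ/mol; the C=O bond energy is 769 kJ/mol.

Bonds broken (reactants):
  C–C: 2 × 351 = 702
  C–H: 12 × 408 = 4896
  O=O: 7 × 506 = 3542
  Σ(broken) = 9140 kJ
Bonds formed (products):
  C=O: 8 × 769 = 6152
  O–H: 12 × 457 = 5484
  Σ(formed) = 11636 kJ
ΔH = Σ(broken) − Σ(formed) = 9140 − 11636 = −2496 kJ

ΔH ≈ −2496 kJ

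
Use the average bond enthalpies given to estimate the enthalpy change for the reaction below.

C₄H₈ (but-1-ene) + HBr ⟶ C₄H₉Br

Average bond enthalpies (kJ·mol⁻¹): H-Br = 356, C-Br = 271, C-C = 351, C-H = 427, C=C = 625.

ΔH ≈ −68 kJ

Bonds broken (reactants):
  C-C: 2 × 351 = 702
  C-H: 8 × 427 = 3416
  C=C: 1 × 625 = 625
  H-Br: 1 × 356 = 356
  Σ(broken) = 5099 kJ
Bonds formed (products):
  C-Br: 1 × 271 = 271
  C-C: 3 × 351 = 1053
  C-H: 9 × 427 = 3843
  Σ(formed) = 5167 kJ
ΔH = Σ(broken) − Σ(formed) = 5099 − 5167 = −68 kJ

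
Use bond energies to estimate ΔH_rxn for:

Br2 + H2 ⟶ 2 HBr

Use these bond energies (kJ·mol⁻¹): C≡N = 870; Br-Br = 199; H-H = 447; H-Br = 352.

ΔH ≈ −58 kJ

Bonds broken (reactants):
  Br-Br: 1 × 199 = 199
  H-H: 1 × 447 = 447
  Σ(broken) = 646 kJ
Bonds formed (products):
  H-Br: 2 × 352 = 704
  Σ(formed) = 704 kJ
ΔH = Σ(broken) − Σ(formed) = 646 − 704 = −58 kJ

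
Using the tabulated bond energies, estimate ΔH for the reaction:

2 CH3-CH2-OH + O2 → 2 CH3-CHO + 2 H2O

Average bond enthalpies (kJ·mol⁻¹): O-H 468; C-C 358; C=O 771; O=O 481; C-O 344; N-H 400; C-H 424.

ΔH ≈ −461 kJ

Bonds broken (reactants):
  C-C: 2 × 358 = 716
  C-H: 10 × 424 = 4240
  C-O: 2 × 344 = 688
  O-H: 2 × 468 = 936
  O=O: 1 × 481 = 481
  Σ(broken) = 7061 kJ
Bonds formed (products):
  C-C: 2 × 358 = 716
  C-H: 8 × 424 = 3392
  C=O: 2 × 771 = 1542
  O-H: 4 × 468 = 1872
  Σ(formed) = 7522 kJ
ΔH = Σ(broken) − Σ(formed) = 7061 − 7522 = −461 kJ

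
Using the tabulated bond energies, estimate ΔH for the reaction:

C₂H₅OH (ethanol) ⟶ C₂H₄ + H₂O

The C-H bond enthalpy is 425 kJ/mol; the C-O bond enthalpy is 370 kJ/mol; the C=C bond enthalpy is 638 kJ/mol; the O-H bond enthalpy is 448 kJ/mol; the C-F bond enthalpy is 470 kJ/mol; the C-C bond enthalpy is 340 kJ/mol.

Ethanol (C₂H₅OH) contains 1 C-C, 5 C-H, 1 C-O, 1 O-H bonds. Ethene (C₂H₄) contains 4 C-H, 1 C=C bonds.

Bonds broken (reactants):
  C-C: 1 × 340 = 340
  C-H: 5 × 425 = 2125
  C-O: 1 × 370 = 370
  O-H: 1 × 448 = 448
  Σ(broken) = 3283 kJ
Bonds formed (products):
  C-H: 4 × 425 = 1700
  C=C: 1 × 638 = 638
  O-H: 2 × 448 = 896
  Σ(formed) = 3234 kJ
ΔH = Σ(broken) − Σ(formed) = 3283 − 3234 = +49 kJ

ΔH ≈ +49 kJ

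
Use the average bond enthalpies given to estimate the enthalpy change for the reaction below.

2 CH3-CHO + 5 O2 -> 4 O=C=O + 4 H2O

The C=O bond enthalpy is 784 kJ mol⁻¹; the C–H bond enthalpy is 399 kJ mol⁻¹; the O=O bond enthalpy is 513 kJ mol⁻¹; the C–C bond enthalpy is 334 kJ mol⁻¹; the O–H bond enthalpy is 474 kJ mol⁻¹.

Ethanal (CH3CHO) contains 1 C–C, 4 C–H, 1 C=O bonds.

Bonds broken (reactants):
  C–C: 2 × 334 = 668
  C–H: 8 × 399 = 3192
  C=O: 2 × 784 = 1568
  O=O: 5 × 513 = 2565
  Σ(broken) = 7993 kJ
Bonds formed (products):
  C=O: 8 × 784 = 6272
  O–H: 8 × 474 = 3792
  Σ(formed) = 10064 kJ
ΔH = Σ(broken) − Σ(formed) = 7993 − 10064 = −2071 kJ

ΔH ≈ −2071 kJ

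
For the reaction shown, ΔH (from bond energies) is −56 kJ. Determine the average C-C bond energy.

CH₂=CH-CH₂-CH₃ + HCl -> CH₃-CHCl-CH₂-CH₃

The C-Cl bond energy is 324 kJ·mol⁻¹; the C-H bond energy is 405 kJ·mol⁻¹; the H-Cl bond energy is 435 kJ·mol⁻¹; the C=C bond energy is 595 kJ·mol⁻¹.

D(C-C) ≈ 357 kJ/mol

Let D be the C-C bond energy.
Σ(broken) = 2×D + 8×405 + 1×595 + 1×435 = 4270 + 2D
Σ(formed) = 3×D + 1×324 + 9×405 = 3969 + 3D
ΔH = Σ(broken) − Σ(formed) = (4270 + 2D) − (3969 + 3D) = +301 − D
Setting this equal to −56 kJ gives D = 357 kJ/mol.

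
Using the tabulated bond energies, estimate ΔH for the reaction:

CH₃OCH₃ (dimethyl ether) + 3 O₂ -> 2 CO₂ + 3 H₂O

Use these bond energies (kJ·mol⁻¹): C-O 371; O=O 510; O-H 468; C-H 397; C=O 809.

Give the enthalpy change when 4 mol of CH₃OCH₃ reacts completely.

ΔH = −5560 kJ

Bonds broken (reactants):
  C-H: 6 × 397 = 2382
  C-O: 2 × 371 = 742
  O=O: 3 × 510 = 1530
  Σ(broken) = 4654 kJ
Bonds formed (products):
  C=O: 4 × 809 = 3236
  O-H: 6 × 468 = 2808
  Σ(formed) = 6044 kJ
ΔH = Σ(broken) − Σ(formed) = 4654 − 6044 = −1390 kJ
For 4× the reaction as written: 4 × (−1390) = −5560 kJ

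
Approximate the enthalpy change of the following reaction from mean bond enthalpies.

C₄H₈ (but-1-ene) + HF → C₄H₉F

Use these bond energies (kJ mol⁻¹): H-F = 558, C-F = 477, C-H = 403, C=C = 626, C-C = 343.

ΔH ≈ −39 kJ

Bonds broken (reactants):
  C-C: 2 × 343 = 686
  C-H: 8 × 403 = 3224
  C=C: 1 × 626 = 626
  H-F: 1 × 558 = 558
  Σ(broken) = 5094 kJ
Bonds formed (products):
  C-C: 3 × 343 = 1029
  C-F: 1 × 477 = 477
  C-H: 9 × 403 = 3627
  Σ(formed) = 5133 kJ
ΔH = Σ(broken) − Σ(formed) = 5094 − 5133 = −39 kJ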